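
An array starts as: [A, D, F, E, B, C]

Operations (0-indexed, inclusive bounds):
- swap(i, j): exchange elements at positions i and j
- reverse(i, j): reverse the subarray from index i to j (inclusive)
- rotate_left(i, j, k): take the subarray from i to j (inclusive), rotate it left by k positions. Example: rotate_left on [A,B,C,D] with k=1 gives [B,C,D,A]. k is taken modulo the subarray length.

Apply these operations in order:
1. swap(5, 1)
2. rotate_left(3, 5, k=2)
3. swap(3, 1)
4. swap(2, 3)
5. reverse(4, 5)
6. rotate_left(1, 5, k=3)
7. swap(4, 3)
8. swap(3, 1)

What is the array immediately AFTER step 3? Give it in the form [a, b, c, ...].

After 1 (swap(5, 1)): [A, C, F, E, B, D]
After 2 (rotate_left(3, 5, k=2)): [A, C, F, D, E, B]
After 3 (swap(3, 1)): [A, D, F, C, E, B]

Answer: [A, D, F, C, E, B]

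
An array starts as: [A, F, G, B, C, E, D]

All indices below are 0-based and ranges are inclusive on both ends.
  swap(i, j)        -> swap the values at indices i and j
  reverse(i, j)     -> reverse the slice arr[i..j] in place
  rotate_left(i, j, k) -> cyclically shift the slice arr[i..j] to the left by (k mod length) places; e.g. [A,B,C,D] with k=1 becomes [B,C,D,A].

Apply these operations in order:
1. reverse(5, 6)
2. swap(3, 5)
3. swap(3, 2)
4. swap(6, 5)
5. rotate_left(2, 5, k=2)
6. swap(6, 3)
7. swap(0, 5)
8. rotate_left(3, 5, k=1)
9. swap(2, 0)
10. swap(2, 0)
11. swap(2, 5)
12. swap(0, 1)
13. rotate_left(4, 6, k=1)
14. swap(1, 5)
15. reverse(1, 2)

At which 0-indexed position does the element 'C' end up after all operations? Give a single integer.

Answer: 4

Derivation:
After 1 (reverse(5, 6)): [A, F, G, B, C, D, E]
After 2 (swap(3, 5)): [A, F, G, D, C, B, E]
After 3 (swap(3, 2)): [A, F, D, G, C, B, E]
After 4 (swap(6, 5)): [A, F, D, G, C, E, B]
After 5 (rotate_left(2, 5, k=2)): [A, F, C, E, D, G, B]
After 6 (swap(6, 3)): [A, F, C, B, D, G, E]
After 7 (swap(0, 5)): [G, F, C, B, D, A, E]
After 8 (rotate_left(3, 5, k=1)): [G, F, C, D, A, B, E]
After 9 (swap(2, 0)): [C, F, G, D, A, B, E]
After 10 (swap(2, 0)): [G, F, C, D, A, B, E]
After 11 (swap(2, 5)): [G, F, B, D, A, C, E]
After 12 (swap(0, 1)): [F, G, B, D, A, C, E]
After 13 (rotate_left(4, 6, k=1)): [F, G, B, D, C, E, A]
After 14 (swap(1, 5)): [F, E, B, D, C, G, A]
After 15 (reverse(1, 2)): [F, B, E, D, C, G, A]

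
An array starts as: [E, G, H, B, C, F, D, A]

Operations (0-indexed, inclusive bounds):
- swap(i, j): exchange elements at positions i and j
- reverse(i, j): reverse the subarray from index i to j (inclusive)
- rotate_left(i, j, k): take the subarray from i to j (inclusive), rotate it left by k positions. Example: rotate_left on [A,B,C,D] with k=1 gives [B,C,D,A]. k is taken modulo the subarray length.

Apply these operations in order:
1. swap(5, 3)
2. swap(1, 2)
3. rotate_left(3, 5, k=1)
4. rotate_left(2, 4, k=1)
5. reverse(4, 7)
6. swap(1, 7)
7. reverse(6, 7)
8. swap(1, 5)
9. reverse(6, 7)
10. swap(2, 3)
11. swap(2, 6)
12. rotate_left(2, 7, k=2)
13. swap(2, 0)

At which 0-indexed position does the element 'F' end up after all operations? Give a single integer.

After 1 (swap(5, 3)): [E, G, H, F, C, B, D, A]
After 2 (swap(1, 2)): [E, H, G, F, C, B, D, A]
After 3 (rotate_left(3, 5, k=1)): [E, H, G, C, B, F, D, A]
After 4 (rotate_left(2, 4, k=1)): [E, H, C, B, G, F, D, A]
After 5 (reverse(4, 7)): [E, H, C, B, A, D, F, G]
After 6 (swap(1, 7)): [E, G, C, B, A, D, F, H]
After 7 (reverse(6, 7)): [E, G, C, B, A, D, H, F]
After 8 (swap(1, 5)): [E, D, C, B, A, G, H, F]
After 9 (reverse(6, 7)): [E, D, C, B, A, G, F, H]
After 10 (swap(2, 3)): [E, D, B, C, A, G, F, H]
After 11 (swap(2, 6)): [E, D, F, C, A, G, B, H]
After 12 (rotate_left(2, 7, k=2)): [E, D, A, G, B, H, F, C]
After 13 (swap(2, 0)): [A, D, E, G, B, H, F, C]

Answer: 6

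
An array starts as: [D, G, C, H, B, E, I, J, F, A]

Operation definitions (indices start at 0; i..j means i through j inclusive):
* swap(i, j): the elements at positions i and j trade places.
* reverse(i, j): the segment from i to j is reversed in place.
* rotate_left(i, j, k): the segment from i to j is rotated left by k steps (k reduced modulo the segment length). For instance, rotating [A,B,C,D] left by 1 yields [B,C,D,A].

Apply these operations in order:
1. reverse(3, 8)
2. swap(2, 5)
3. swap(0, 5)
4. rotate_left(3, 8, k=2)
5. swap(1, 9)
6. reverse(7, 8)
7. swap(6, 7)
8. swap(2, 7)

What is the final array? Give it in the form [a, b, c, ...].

After 1 (reverse(3, 8)): [D, G, C, F, J, I, E, B, H, A]
After 2 (swap(2, 5)): [D, G, I, F, J, C, E, B, H, A]
After 3 (swap(0, 5)): [C, G, I, F, J, D, E, B, H, A]
After 4 (rotate_left(3, 8, k=2)): [C, G, I, D, E, B, H, F, J, A]
After 5 (swap(1, 9)): [C, A, I, D, E, B, H, F, J, G]
After 6 (reverse(7, 8)): [C, A, I, D, E, B, H, J, F, G]
After 7 (swap(6, 7)): [C, A, I, D, E, B, J, H, F, G]
After 8 (swap(2, 7)): [C, A, H, D, E, B, J, I, F, G]

Answer: [C, A, H, D, E, B, J, I, F, G]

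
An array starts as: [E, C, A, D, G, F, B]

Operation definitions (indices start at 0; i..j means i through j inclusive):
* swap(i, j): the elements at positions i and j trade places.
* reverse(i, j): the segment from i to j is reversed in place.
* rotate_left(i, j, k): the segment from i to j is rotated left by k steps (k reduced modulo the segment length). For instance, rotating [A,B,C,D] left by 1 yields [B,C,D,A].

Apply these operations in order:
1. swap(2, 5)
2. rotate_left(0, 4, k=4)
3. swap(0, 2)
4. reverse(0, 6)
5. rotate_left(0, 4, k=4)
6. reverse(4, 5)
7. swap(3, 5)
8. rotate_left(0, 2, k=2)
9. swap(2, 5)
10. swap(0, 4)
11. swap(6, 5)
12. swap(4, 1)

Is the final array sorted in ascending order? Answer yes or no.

Answer: no

Derivation:
After 1 (swap(2, 5)): [E, C, F, D, G, A, B]
After 2 (rotate_left(0, 4, k=4)): [G, E, C, F, D, A, B]
After 3 (swap(0, 2)): [C, E, G, F, D, A, B]
After 4 (reverse(0, 6)): [B, A, D, F, G, E, C]
After 5 (rotate_left(0, 4, k=4)): [G, B, A, D, F, E, C]
After 6 (reverse(4, 5)): [G, B, A, D, E, F, C]
After 7 (swap(3, 5)): [G, B, A, F, E, D, C]
After 8 (rotate_left(0, 2, k=2)): [A, G, B, F, E, D, C]
After 9 (swap(2, 5)): [A, G, D, F, E, B, C]
After 10 (swap(0, 4)): [E, G, D, F, A, B, C]
After 11 (swap(6, 5)): [E, G, D, F, A, C, B]
After 12 (swap(4, 1)): [E, A, D, F, G, C, B]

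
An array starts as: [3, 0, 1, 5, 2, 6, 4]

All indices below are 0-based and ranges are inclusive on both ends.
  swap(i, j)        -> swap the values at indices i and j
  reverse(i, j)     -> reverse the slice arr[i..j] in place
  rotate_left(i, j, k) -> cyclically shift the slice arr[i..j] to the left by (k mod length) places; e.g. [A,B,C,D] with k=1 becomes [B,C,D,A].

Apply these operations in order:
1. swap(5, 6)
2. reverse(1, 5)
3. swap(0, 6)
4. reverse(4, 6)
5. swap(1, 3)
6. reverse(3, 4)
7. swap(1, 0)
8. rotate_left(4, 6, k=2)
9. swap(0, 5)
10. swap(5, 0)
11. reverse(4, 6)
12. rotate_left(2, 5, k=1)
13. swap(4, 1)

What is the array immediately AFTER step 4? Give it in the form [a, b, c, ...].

After 1 (swap(5, 6)): [3, 0, 1, 5, 2, 4, 6]
After 2 (reverse(1, 5)): [3, 4, 2, 5, 1, 0, 6]
After 3 (swap(0, 6)): [6, 4, 2, 5, 1, 0, 3]
After 4 (reverse(4, 6)): [6, 4, 2, 5, 3, 0, 1]

Answer: [6, 4, 2, 5, 3, 0, 1]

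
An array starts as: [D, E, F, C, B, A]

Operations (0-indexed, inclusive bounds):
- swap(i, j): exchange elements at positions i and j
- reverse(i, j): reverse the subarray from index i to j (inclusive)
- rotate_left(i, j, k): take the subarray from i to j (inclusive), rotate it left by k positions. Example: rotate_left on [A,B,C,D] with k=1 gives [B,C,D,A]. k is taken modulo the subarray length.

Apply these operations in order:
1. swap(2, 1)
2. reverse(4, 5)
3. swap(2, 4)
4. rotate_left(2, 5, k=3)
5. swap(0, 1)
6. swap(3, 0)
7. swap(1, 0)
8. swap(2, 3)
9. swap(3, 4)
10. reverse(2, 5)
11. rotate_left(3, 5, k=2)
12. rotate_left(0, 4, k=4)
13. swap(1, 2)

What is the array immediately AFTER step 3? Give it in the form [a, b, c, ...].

After 1 (swap(2, 1)): [D, F, E, C, B, A]
After 2 (reverse(4, 5)): [D, F, E, C, A, B]
After 3 (swap(2, 4)): [D, F, A, C, E, B]

Answer: [D, F, A, C, E, B]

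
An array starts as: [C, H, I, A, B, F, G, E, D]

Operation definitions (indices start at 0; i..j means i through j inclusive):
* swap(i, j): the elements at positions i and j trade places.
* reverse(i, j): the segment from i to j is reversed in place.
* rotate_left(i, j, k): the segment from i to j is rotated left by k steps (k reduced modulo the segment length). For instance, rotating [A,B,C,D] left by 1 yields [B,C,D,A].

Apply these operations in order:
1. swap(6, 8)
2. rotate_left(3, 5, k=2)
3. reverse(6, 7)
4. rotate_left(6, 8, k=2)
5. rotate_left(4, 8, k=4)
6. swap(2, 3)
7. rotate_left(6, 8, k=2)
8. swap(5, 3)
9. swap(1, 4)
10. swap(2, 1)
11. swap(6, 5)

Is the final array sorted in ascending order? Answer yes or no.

Answer: no

Derivation:
After 1 (swap(6, 8)): [C, H, I, A, B, F, D, E, G]
After 2 (rotate_left(3, 5, k=2)): [C, H, I, F, A, B, D, E, G]
After 3 (reverse(6, 7)): [C, H, I, F, A, B, E, D, G]
After 4 (rotate_left(6, 8, k=2)): [C, H, I, F, A, B, G, E, D]
After 5 (rotate_left(4, 8, k=4)): [C, H, I, F, D, A, B, G, E]
After 6 (swap(2, 3)): [C, H, F, I, D, A, B, G, E]
After 7 (rotate_left(6, 8, k=2)): [C, H, F, I, D, A, E, B, G]
After 8 (swap(5, 3)): [C, H, F, A, D, I, E, B, G]
After 9 (swap(1, 4)): [C, D, F, A, H, I, E, B, G]
After 10 (swap(2, 1)): [C, F, D, A, H, I, E, B, G]
After 11 (swap(6, 5)): [C, F, D, A, H, E, I, B, G]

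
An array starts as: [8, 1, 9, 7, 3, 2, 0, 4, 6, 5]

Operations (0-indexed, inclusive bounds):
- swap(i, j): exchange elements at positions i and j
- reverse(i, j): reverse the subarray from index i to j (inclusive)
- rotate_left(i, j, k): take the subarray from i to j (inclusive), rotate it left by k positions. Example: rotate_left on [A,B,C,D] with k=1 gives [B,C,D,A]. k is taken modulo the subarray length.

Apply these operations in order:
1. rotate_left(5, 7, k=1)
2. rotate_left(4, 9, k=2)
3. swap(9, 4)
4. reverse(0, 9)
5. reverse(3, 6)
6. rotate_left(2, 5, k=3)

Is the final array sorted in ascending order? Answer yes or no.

After 1 (rotate_left(5, 7, k=1)): [8, 1, 9, 7, 3, 0, 4, 2, 6, 5]
After 2 (rotate_left(4, 9, k=2)): [8, 1, 9, 7, 4, 2, 6, 5, 3, 0]
After 3 (swap(9, 4)): [8, 1, 9, 7, 0, 2, 6, 5, 3, 4]
After 4 (reverse(0, 9)): [4, 3, 5, 6, 2, 0, 7, 9, 1, 8]
After 5 (reverse(3, 6)): [4, 3, 5, 7, 0, 2, 6, 9, 1, 8]
After 6 (rotate_left(2, 5, k=3)): [4, 3, 2, 5, 7, 0, 6, 9, 1, 8]

Answer: no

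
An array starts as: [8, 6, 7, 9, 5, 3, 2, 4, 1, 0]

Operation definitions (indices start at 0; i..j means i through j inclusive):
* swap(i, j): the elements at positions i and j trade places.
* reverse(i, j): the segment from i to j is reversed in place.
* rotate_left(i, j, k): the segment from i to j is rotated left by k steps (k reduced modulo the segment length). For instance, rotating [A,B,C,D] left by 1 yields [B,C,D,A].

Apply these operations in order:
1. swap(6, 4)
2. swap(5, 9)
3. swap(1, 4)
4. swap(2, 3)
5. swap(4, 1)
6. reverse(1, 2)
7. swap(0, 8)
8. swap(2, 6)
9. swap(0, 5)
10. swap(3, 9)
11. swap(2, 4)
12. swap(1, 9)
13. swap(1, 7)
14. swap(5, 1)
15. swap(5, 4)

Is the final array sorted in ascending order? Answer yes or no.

Answer: yes

Derivation:
After 1 (swap(6, 4)): [8, 6, 7, 9, 2, 3, 5, 4, 1, 0]
After 2 (swap(5, 9)): [8, 6, 7, 9, 2, 0, 5, 4, 1, 3]
After 3 (swap(1, 4)): [8, 2, 7, 9, 6, 0, 5, 4, 1, 3]
After 4 (swap(2, 3)): [8, 2, 9, 7, 6, 0, 5, 4, 1, 3]
After 5 (swap(4, 1)): [8, 6, 9, 7, 2, 0, 5, 4, 1, 3]
After 6 (reverse(1, 2)): [8, 9, 6, 7, 2, 0, 5, 4, 1, 3]
After 7 (swap(0, 8)): [1, 9, 6, 7, 2, 0, 5, 4, 8, 3]
After 8 (swap(2, 6)): [1, 9, 5, 7, 2, 0, 6, 4, 8, 3]
After 9 (swap(0, 5)): [0, 9, 5, 7, 2, 1, 6, 4, 8, 3]
After 10 (swap(3, 9)): [0, 9, 5, 3, 2, 1, 6, 4, 8, 7]
After 11 (swap(2, 4)): [0, 9, 2, 3, 5, 1, 6, 4, 8, 7]
After 12 (swap(1, 9)): [0, 7, 2, 3, 5, 1, 6, 4, 8, 9]
After 13 (swap(1, 7)): [0, 4, 2, 3, 5, 1, 6, 7, 8, 9]
After 14 (swap(5, 1)): [0, 1, 2, 3, 5, 4, 6, 7, 8, 9]
After 15 (swap(5, 4)): [0, 1, 2, 3, 4, 5, 6, 7, 8, 9]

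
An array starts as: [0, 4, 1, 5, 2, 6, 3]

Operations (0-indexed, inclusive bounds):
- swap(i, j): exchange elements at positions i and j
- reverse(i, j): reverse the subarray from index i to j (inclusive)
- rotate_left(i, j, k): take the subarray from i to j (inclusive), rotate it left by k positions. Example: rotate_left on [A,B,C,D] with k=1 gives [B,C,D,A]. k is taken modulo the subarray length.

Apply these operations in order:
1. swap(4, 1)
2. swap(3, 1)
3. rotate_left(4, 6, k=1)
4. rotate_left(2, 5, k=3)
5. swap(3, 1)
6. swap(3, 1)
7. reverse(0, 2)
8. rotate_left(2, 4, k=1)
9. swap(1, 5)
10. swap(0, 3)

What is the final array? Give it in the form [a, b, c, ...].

Answer: [2, 6, 1, 3, 0, 5, 4]

Derivation:
After 1 (swap(4, 1)): [0, 2, 1, 5, 4, 6, 3]
After 2 (swap(3, 1)): [0, 5, 1, 2, 4, 6, 3]
After 3 (rotate_left(4, 6, k=1)): [0, 5, 1, 2, 6, 3, 4]
After 4 (rotate_left(2, 5, k=3)): [0, 5, 3, 1, 2, 6, 4]
After 5 (swap(3, 1)): [0, 1, 3, 5, 2, 6, 4]
After 6 (swap(3, 1)): [0, 5, 3, 1, 2, 6, 4]
After 7 (reverse(0, 2)): [3, 5, 0, 1, 2, 6, 4]
After 8 (rotate_left(2, 4, k=1)): [3, 5, 1, 2, 0, 6, 4]
After 9 (swap(1, 5)): [3, 6, 1, 2, 0, 5, 4]
After 10 (swap(0, 3)): [2, 6, 1, 3, 0, 5, 4]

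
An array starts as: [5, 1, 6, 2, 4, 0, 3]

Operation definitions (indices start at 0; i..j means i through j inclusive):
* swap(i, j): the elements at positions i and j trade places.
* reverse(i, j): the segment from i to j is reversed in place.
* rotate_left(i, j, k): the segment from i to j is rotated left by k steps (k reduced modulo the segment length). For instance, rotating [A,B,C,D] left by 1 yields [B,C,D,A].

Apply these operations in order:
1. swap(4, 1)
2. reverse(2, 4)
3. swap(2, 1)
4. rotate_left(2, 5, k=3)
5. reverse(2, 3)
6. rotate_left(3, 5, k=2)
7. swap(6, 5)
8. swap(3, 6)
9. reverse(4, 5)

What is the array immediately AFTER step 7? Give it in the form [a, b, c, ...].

Answer: [5, 1, 4, 6, 0, 3, 2]

Derivation:
After 1 (swap(4, 1)): [5, 4, 6, 2, 1, 0, 3]
After 2 (reverse(2, 4)): [5, 4, 1, 2, 6, 0, 3]
After 3 (swap(2, 1)): [5, 1, 4, 2, 6, 0, 3]
After 4 (rotate_left(2, 5, k=3)): [5, 1, 0, 4, 2, 6, 3]
After 5 (reverse(2, 3)): [5, 1, 4, 0, 2, 6, 3]
After 6 (rotate_left(3, 5, k=2)): [5, 1, 4, 6, 0, 2, 3]
After 7 (swap(6, 5)): [5, 1, 4, 6, 0, 3, 2]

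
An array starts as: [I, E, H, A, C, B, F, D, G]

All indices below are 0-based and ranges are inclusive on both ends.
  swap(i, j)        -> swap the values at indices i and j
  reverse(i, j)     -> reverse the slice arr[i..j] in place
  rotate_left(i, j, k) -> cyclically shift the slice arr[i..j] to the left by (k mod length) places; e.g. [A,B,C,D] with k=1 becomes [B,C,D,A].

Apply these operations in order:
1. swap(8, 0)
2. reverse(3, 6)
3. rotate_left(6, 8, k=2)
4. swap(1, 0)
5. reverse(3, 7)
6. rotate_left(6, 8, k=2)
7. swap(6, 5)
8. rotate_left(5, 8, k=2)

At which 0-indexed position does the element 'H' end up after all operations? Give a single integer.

Answer: 2

Derivation:
After 1 (swap(8, 0)): [G, E, H, A, C, B, F, D, I]
After 2 (reverse(3, 6)): [G, E, H, F, B, C, A, D, I]
After 3 (rotate_left(6, 8, k=2)): [G, E, H, F, B, C, I, A, D]
After 4 (swap(1, 0)): [E, G, H, F, B, C, I, A, D]
After 5 (reverse(3, 7)): [E, G, H, A, I, C, B, F, D]
After 6 (rotate_left(6, 8, k=2)): [E, G, H, A, I, C, D, B, F]
After 7 (swap(6, 5)): [E, G, H, A, I, D, C, B, F]
After 8 (rotate_left(5, 8, k=2)): [E, G, H, A, I, B, F, D, C]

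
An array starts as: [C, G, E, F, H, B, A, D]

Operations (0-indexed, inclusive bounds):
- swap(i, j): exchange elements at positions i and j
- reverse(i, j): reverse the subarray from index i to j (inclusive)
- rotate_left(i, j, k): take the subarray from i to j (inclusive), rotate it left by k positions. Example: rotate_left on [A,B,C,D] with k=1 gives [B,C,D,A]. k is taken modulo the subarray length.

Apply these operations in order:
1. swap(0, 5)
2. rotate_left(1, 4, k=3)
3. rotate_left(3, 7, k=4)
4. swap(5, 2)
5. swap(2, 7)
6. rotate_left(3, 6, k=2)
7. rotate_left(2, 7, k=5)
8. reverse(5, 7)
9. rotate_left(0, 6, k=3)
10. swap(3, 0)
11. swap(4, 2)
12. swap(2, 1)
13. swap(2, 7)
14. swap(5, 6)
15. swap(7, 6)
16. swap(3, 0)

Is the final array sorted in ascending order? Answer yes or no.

After 1 (swap(0, 5)): [B, G, E, F, H, C, A, D]
After 2 (rotate_left(1, 4, k=3)): [B, H, G, E, F, C, A, D]
After 3 (rotate_left(3, 7, k=4)): [B, H, G, D, E, F, C, A]
After 4 (swap(5, 2)): [B, H, F, D, E, G, C, A]
After 5 (swap(2, 7)): [B, H, A, D, E, G, C, F]
After 6 (rotate_left(3, 6, k=2)): [B, H, A, G, C, D, E, F]
After 7 (rotate_left(2, 7, k=5)): [B, H, F, A, G, C, D, E]
After 8 (reverse(5, 7)): [B, H, F, A, G, E, D, C]
After 9 (rotate_left(0, 6, k=3)): [A, G, E, D, B, H, F, C]
After 10 (swap(3, 0)): [D, G, E, A, B, H, F, C]
After 11 (swap(4, 2)): [D, G, B, A, E, H, F, C]
After 12 (swap(2, 1)): [D, B, G, A, E, H, F, C]
After 13 (swap(2, 7)): [D, B, C, A, E, H, F, G]
After 14 (swap(5, 6)): [D, B, C, A, E, F, H, G]
After 15 (swap(7, 6)): [D, B, C, A, E, F, G, H]
After 16 (swap(3, 0)): [A, B, C, D, E, F, G, H]

Answer: yes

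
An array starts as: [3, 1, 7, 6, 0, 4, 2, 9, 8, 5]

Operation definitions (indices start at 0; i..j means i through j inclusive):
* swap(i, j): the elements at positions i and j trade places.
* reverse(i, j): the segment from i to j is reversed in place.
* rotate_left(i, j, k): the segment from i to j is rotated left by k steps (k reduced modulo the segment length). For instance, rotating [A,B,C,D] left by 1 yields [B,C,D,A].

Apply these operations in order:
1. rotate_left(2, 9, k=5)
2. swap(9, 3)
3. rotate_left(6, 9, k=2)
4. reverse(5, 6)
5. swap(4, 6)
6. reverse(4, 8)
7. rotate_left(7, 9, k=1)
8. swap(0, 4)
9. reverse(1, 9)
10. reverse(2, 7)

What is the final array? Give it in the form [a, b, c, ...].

Answer: [6, 4, 2, 3, 8, 5, 7, 0, 9, 1]

Derivation:
After 1 (rotate_left(2, 9, k=5)): [3, 1, 9, 8, 5, 7, 6, 0, 4, 2]
After 2 (swap(9, 3)): [3, 1, 9, 2, 5, 7, 6, 0, 4, 8]
After 3 (rotate_left(6, 9, k=2)): [3, 1, 9, 2, 5, 7, 4, 8, 6, 0]
After 4 (reverse(5, 6)): [3, 1, 9, 2, 5, 4, 7, 8, 6, 0]
After 5 (swap(4, 6)): [3, 1, 9, 2, 7, 4, 5, 8, 6, 0]
After 6 (reverse(4, 8)): [3, 1, 9, 2, 6, 8, 5, 4, 7, 0]
After 7 (rotate_left(7, 9, k=1)): [3, 1, 9, 2, 6, 8, 5, 7, 0, 4]
After 8 (swap(0, 4)): [6, 1, 9, 2, 3, 8, 5, 7, 0, 4]
After 9 (reverse(1, 9)): [6, 4, 0, 7, 5, 8, 3, 2, 9, 1]
After 10 (reverse(2, 7)): [6, 4, 2, 3, 8, 5, 7, 0, 9, 1]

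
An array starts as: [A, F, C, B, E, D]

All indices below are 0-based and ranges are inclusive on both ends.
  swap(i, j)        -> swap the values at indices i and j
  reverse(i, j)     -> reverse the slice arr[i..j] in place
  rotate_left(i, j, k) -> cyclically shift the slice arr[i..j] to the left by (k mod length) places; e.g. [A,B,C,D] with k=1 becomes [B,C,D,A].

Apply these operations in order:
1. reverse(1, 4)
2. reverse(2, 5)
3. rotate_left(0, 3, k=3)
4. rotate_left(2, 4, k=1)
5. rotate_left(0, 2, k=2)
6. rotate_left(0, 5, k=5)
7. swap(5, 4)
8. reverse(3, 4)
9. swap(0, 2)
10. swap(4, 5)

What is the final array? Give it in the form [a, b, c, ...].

Answer: [F, D, B, E, C, A]

Derivation:
After 1 (reverse(1, 4)): [A, E, B, C, F, D]
After 2 (reverse(2, 5)): [A, E, D, F, C, B]
After 3 (rotate_left(0, 3, k=3)): [F, A, E, D, C, B]
After 4 (rotate_left(2, 4, k=1)): [F, A, D, C, E, B]
After 5 (rotate_left(0, 2, k=2)): [D, F, A, C, E, B]
After 6 (rotate_left(0, 5, k=5)): [B, D, F, A, C, E]
After 7 (swap(5, 4)): [B, D, F, A, E, C]
After 8 (reverse(3, 4)): [B, D, F, E, A, C]
After 9 (swap(0, 2)): [F, D, B, E, A, C]
After 10 (swap(4, 5)): [F, D, B, E, C, A]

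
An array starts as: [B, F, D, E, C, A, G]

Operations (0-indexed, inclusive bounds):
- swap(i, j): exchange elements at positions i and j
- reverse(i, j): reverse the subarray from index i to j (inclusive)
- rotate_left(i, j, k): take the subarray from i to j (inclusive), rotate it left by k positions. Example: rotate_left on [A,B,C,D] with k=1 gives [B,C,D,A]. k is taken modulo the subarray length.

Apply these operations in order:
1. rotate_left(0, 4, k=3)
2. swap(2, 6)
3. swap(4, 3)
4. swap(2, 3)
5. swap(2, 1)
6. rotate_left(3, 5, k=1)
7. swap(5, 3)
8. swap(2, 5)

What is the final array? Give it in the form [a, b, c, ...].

After 1 (rotate_left(0, 4, k=3)): [E, C, B, F, D, A, G]
After 2 (swap(2, 6)): [E, C, G, F, D, A, B]
After 3 (swap(4, 3)): [E, C, G, D, F, A, B]
After 4 (swap(2, 3)): [E, C, D, G, F, A, B]
After 5 (swap(2, 1)): [E, D, C, G, F, A, B]
After 6 (rotate_left(3, 5, k=1)): [E, D, C, F, A, G, B]
After 7 (swap(5, 3)): [E, D, C, G, A, F, B]
After 8 (swap(2, 5)): [E, D, F, G, A, C, B]

Answer: [E, D, F, G, A, C, B]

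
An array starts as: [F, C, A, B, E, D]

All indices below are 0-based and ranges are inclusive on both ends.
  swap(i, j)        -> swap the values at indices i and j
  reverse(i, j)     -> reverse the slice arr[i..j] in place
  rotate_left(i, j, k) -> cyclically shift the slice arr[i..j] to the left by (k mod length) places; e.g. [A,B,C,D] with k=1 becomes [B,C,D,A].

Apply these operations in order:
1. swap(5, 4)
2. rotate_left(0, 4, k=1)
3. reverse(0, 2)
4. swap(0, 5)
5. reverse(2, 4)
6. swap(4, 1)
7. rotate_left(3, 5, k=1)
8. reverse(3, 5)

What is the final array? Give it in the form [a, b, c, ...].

After 1 (swap(5, 4)): [F, C, A, B, D, E]
After 2 (rotate_left(0, 4, k=1)): [C, A, B, D, F, E]
After 3 (reverse(0, 2)): [B, A, C, D, F, E]
After 4 (swap(0, 5)): [E, A, C, D, F, B]
After 5 (reverse(2, 4)): [E, A, F, D, C, B]
After 6 (swap(4, 1)): [E, C, F, D, A, B]
After 7 (rotate_left(3, 5, k=1)): [E, C, F, A, B, D]
After 8 (reverse(3, 5)): [E, C, F, D, B, A]

Answer: [E, C, F, D, B, A]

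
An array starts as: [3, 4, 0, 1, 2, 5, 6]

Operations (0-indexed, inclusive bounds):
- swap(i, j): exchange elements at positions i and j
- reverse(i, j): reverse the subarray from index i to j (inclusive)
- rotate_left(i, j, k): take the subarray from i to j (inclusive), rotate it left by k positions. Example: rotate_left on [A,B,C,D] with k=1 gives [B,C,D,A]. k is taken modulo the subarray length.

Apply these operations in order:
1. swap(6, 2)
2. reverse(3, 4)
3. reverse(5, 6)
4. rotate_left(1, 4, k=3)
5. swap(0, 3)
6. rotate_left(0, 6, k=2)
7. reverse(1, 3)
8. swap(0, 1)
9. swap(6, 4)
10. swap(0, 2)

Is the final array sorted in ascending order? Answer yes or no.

Answer: no

Derivation:
After 1 (swap(6, 2)): [3, 4, 6, 1, 2, 5, 0]
After 2 (reverse(3, 4)): [3, 4, 6, 2, 1, 5, 0]
After 3 (reverse(5, 6)): [3, 4, 6, 2, 1, 0, 5]
After 4 (rotate_left(1, 4, k=3)): [3, 1, 4, 6, 2, 0, 5]
After 5 (swap(0, 3)): [6, 1, 4, 3, 2, 0, 5]
After 6 (rotate_left(0, 6, k=2)): [4, 3, 2, 0, 5, 6, 1]
After 7 (reverse(1, 3)): [4, 0, 2, 3, 5, 6, 1]
After 8 (swap(0, 1)): [0, 4, 2, 3, 5, 6, 1]
After 9 (swap(6, 4)): [0, 4, 2, 3, 1, 6, 5]
After 10 (swap(0, 2)): [2, 4, 0, 3, 1, 6, 5]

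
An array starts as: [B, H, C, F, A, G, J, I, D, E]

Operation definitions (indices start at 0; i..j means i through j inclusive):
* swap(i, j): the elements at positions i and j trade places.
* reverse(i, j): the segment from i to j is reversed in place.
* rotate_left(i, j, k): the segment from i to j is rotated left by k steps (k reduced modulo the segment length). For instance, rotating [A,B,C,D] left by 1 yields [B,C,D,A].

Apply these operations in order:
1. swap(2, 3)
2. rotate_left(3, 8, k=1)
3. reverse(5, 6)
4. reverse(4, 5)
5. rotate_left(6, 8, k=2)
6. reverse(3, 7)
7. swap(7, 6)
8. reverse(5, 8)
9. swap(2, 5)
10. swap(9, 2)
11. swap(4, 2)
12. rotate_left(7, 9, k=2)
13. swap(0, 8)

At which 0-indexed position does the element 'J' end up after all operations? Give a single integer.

Answer: 3

Derivation:
After 1 (swap(2, 3)): [B, H, F, C, A, G, J, I, D, E]
After 2 (rotate_left(3, 8, k=1)): [B, H, F, A, G, J, I, D, C, E]
After 3 (reverse(5, 6)): [B, H, F, A, G, I, J, D, C, E]
After 4 (reverse(4, 5)): [B, H, F, A, I, G, J, D, C, E]
After 5 (rotate_left(6, 8, k=2)): [B, H, F, A, I, G, C, J, D, E]
After 6 (reverse(3, 7)): [B, H, F, J, C, G, I, A, D, E]
After 7 (swap(7, 6)): [B, H, F, J, C, G, A, I, D, E]
After 8 (reverse(5, 8)): [B, H, F, J, C, D, I, A, G, E]
After 9 (swap(2, 5)): [B, H, D, J, C, F, I, A, G, E]
After 10 (swap(9, 2)): [B, H, E, J, C, F, I, A, G, D]
After 11 (swap(4, 2)): [B, H, C, J, E, F, I, A, G, D]
After 12 (rotate_left(7, 9, k=2)): [B, H, C, J, E, F, I, D, A, G]
After 13 (swap(0, 8)): [A, H, C, J, E, F, I, D, B, G]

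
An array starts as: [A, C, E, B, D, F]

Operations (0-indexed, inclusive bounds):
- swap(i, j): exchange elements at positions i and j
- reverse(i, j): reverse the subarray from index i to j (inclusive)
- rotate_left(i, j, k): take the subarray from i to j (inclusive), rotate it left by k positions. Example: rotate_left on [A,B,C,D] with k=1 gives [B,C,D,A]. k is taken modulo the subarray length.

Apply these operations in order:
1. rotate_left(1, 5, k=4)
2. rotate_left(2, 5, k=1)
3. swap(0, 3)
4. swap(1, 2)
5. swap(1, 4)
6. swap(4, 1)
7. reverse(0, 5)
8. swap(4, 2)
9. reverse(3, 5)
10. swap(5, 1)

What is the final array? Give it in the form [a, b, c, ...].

After 1 (rotate_left(1, 5, k=4)): [A, F, C, E, B, D]
After 2 (rotate_left(2, 5, k=1)): [A, F, E, B, D, C]
After 3 (swap(0, 3)): [B, F, E, A, D, C]
After 4 (swap(1, 2)): [B, E, F, A, D, C]
After 5 (swap(1, 4)): [B, D, F, A, E, C]
After 6 (swap(4, 1)): [B, E, F, A, D, C]
After 7 (reverse(0, 5)): [C, D, A, F, E, B]
After 8 (swap(4, 2)): [C, D, E, F, A, B]
After 9 (reverse(3, 5)): [C, D, E, B, A, F]
After 10 (swap(5, 1)): [C, F, E, B, A, D]

Answer: [C, F, E, B, A, D]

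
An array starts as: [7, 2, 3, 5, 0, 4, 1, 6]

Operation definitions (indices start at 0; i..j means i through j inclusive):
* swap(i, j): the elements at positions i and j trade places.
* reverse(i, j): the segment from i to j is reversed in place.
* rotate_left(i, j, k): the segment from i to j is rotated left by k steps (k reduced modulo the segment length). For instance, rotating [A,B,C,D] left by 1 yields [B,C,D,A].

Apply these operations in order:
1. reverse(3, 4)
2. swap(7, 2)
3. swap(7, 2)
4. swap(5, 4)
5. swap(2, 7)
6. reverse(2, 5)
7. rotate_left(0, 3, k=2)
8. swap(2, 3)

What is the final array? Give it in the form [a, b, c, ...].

Answer: [5, 4, 2, 7, 0, 6, 1, 3]

Derivation:
After 1 (reverse(3, 4)): [7, 2, 3, 0, 5, 4, 1, 6]
After 2 (swap(7, 2)): [7, 2, 6, 0, 5, 4, 1, 3]
After 3 (swap(7, 2)): [7, 2, 3, 0, 5, 4, 1, 6]
After 4 (swap(5, 4)): [7, 2, 3, 0, 4, 5, 1, 6]
After 5 (swap(2, 7)): [7, 2, 6, 0, 4, 5, 1, 3]
After 6 (reverse(2, 5)): [7, 2, 5, 4, 0, 6, 1, 3]
After 7 (rotate_left(0, 3, k=2)): [5, 4, 7, 2, 0, 6, 1, 3]
After 8 (swap(2, 3)): [5, 4, 2, 7, 0, 6, 1, 3]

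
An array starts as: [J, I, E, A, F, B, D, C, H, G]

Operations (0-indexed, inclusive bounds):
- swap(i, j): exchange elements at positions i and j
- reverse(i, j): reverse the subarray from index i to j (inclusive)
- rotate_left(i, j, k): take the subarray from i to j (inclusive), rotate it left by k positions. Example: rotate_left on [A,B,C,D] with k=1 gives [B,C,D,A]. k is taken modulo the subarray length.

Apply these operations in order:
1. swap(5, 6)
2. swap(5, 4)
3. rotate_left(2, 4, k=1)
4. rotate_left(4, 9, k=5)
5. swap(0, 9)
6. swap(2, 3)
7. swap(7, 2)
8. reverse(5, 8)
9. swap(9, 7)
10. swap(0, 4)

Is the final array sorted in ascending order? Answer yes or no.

Answer: no

Derivation:
After 1 (swap(5, 6)): [J, I, E, A, F, D, B, C, H, G]
After 2 (swap(5, 4)): [J, I, E, A, D, F, B, C, H, G]
After 3 (rotate_left(2, 4, k=1)): [J, I, A, D, E, F, B, C, H, G]
After 4 (rotate_left(4, 9, k=5)): [J, I, A, D, G, E, F, B, C, H]
After 5 (swap(0, 9)): [H, I, A, D, G, E, F, B, C, J]
After 6 (swap(2, 3)): [H, I, D, A, G, E, F, B, C, J]
After 7 (swap(7, 2)): [H, I, B, A, G, E, F, D, C, J]
After 8 (reverse(5, 8)): [H, I, B, A, G, C, D, F, E, J]
After 9 (swap(9, 7)): [H, I, B, A, G, C, D, J, E, F]
After 10 (swap(0, 4)): [G, I, B, A, H, C, D, J, E, F]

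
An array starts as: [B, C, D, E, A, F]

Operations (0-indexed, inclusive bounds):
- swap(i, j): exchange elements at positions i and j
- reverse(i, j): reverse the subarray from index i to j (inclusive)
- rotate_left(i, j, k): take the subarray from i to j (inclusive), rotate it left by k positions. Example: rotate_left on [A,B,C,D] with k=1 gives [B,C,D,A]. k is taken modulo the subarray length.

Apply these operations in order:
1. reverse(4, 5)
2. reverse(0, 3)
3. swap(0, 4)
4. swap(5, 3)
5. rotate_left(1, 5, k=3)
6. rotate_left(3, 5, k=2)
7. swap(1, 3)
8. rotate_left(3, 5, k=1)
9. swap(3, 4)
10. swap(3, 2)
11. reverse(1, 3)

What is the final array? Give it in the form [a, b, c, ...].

After 1 (reverse(4, 5)): [B, C, D, E, F, A]
After 2 (reverse(0, 3)): [E, D, C, B, F, A]
After 3 (swap(0, 4)): [F, D, C, B, E, A]
After 4 (swap(5, 3)): [F, D, C, A, E, B]
After 5 (rotate_left(1, 5, k=3)): [F, E, B, D, C, A]
After 6 (rotate_left(3, 5, k=2)): [F, E, B, A, D, C]
After 7 (swap(1, 3)): [F, A, B, E, D, C]
After 8 (rotate_left(3, 5, k=1)): [F, A, B, D, C, E]
After 9 (swap(3, 4)): [F, A, B, C, D, E]
After 10 (swap(3, 2)): [F, A, C, B, D, E]
After 11 (reverse(1, 3)): [F, B, C, A, D, E]

Answer: [F, B, C, A, D, E]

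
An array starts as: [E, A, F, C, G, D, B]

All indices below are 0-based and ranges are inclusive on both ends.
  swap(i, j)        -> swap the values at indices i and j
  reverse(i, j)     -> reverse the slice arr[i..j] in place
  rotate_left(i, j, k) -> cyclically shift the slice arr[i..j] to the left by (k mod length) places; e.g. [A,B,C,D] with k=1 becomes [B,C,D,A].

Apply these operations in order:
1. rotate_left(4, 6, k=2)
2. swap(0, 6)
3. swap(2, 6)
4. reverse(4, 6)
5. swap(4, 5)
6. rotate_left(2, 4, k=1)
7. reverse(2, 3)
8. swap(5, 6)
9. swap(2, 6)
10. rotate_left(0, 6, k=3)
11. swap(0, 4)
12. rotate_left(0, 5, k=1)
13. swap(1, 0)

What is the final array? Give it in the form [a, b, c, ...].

Answer: [B, E, G, C, A, D, F]

Derivation:
After 1 (rotate_left(4, 6, k=2)): [E, A, F, C, B, G, D]
After 2 (swap(0, 6)): [D, A, F, C, B, G, E]
After 3 (swap(2, 6)): [D, A, E, C, B, G, F]
After 4 (reverse(4, 6)): [D, A, E, C, F, G, B]
After 5 (swap(4, 5)): [D, A, E, C, G, F, B]
After 6 (rotate_left(2, 4, k=1)): [D, A, C, G, E, F, B]
After 7 (reverse(2, 3)): [D, A, G, C, E, F, B]
After 8 (swap(5, 6)): [D, A, G, C, E, B, F]
After 9 (swap(2, 6)): [D, A, F, C, E, B, G]
After 10 (rotate_left(0, 6, k=3)): [C, E, B, G, D, A, F]
After 11 (swap(0, 4)): [D, E, B, G, C, A, F]
After 12 (rotate_left(0, 5, k=1)): [E, B, G, C, A, D, F]
After 13 (swap(1, 0)): [B, E, G, C, A, D, F]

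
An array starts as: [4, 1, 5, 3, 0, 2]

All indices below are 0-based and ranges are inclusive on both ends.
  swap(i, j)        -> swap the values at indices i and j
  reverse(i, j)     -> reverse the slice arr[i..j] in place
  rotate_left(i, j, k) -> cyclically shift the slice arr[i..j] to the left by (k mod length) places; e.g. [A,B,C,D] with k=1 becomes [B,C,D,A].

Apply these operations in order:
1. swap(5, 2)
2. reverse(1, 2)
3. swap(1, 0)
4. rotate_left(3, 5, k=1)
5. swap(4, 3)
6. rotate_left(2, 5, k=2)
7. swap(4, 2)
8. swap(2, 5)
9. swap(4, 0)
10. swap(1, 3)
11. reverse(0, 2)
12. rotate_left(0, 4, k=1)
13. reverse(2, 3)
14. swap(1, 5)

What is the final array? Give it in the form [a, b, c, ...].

Answer: [3, 1, 2, 4, 5, 0]

Derivation:
After 1 (swap(5, 2)): [4, 1, 2, 3, 0, 5]
After 2 (reverse(1, 2)): [4, 2, 1, 3, 0, 5]
After 3 (swap(1, 0)): [2, 4, 1, 3, 0, 5]
After 4 (rotate_left(3, 5, k=1)): [2, 4, 1, 0, 5, 3]
After 5 (swap(4, 3)): [2, 4, 1, 5, 0, 3]
After 6 (rotate_left(2, 5, k=2)): [2, 4, 0, 3, 1, 5]
After 7 (swap(4, 2)): [2, 4, 1, 3, 0, 5]
After 8 (swap(2, 5)): [2, 4, 5, 3, 0, 1]
After 9 (swap(4, 0)): [0, 4, 5, 3, 2, 1]
After 10 (swap(1, 3)): [0, 3, 5, 4, 2, 1]
After 11 (reverse(0, 2)): [5, 3, 0, 4, 2, 1]
After 12 (rotate_left(0, 4, k=1)): [3, 0, 4, 2, 5, 1]
After 13 (reverse(2, 3)): [3, 0, 2, 4, 5, 1]
After 14 (swap(1, 5)): [3, 1, 2, 4, 5, 0]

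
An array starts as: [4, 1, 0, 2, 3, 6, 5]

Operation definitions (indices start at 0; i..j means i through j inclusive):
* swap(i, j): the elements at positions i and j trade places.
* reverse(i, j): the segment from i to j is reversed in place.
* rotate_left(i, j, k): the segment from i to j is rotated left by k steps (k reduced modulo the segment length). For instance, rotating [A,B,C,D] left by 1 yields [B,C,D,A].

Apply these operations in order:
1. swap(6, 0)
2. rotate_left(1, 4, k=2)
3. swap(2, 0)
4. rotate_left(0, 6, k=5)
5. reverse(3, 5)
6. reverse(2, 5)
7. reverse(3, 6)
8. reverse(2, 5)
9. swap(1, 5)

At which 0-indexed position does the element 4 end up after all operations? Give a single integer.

Answer: 5

Derivation:
After 1 (swap(6, 0)): [5, 1, 0, 2, 3, 6, 4]
After 2 (rotate_left(1, 4, k=2)): [5, 2, 3, 1, 0, 6, 4]
After 3 (swap(2, 0)): [3, 2, 5, 1, 0, 6, 4]
After 4 (rotate_left(0, 6, k=5)): [6, 4, 3, 2, 5, 1, 0]
After 5 (reverse(3, 5)): [6, 4, 3, 1, 5, 2, 0]
After 6 (reverse(2, 5)): [6, 4, 2, 5, 1, 3, 0]
After 7 (reverse(3, 6)): [6, 4, 2, 0, 3, 1, 5]
After 8 (reverse(2, 5)): [6, 4, 1, 3, 0, 2, 5]
After 9 (swap(1, 5)): [6, 2, 1, 3, 0, 4, 5]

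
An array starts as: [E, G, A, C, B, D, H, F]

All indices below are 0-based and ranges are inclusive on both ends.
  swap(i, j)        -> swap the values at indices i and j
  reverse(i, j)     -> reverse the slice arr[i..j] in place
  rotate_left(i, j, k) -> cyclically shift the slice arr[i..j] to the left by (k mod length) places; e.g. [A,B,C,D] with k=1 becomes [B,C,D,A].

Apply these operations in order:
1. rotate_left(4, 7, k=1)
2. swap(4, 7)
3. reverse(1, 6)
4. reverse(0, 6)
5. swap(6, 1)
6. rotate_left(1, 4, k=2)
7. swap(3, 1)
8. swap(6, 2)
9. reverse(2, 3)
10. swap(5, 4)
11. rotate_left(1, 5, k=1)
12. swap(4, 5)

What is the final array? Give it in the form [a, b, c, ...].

Answer: [G, B, A, F, E, C, H, D]

Derivation:
After 1 (rotate_left(4, 7, k=1)): [E, G, A, C, D, H, F, B]
After 2 (swap(4, 7)): [E, G, A, C, B, H, F, D]
After 3 (reverse(1, 6)): [E, F, H, B, C, A, G, D]
After 4 (reverse(0, 6)): [G, A, C, B, H, F, E, D]
After 5 (swap(6, 1)): [G, E, C, B, H, F, A, D]
After 6 (rotate_left(1, 4, k=2)): [G, B, H, E, C, F, A, D]
After 7 (swap(3, 1)): [G, E, H, B, C, F, A, D]
After 8 (swap(6, 2)): [G, E, A, B, C, F, H, D]
After 9 (reverse(2, 3)): [G, E, B, A, C, F, H, D]
After 10 (swap(5, 4)): [G, E, B, A, F, C, H, D]
After 11 (rotate_left(1, 5, k=1)): [G, B, A, F, C, E, H, D]
After 12 (swap(4, 5)): [G, B, A, F, E, C, H, D]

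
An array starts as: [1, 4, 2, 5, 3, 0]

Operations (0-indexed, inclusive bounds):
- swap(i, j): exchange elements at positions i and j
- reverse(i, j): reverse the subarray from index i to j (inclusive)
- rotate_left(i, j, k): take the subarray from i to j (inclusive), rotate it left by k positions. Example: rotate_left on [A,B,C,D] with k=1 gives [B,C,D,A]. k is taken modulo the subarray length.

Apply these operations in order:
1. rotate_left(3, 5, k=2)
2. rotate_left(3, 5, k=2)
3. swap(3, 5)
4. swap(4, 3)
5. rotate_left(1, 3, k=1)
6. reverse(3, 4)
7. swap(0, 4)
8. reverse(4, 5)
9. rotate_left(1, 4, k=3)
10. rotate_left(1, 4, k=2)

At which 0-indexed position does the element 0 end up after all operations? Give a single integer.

After 1 (rotate_left(3, 5, k=2)): [1, 4, 2, 0, 5, 3]
After 2 (rotate_left(3, 5, k=2)): [1, 4, 2, 3, 0, 5]
After 3 (swap(3, 5)): [1, 4, 2, 5, 0, 3]
After 4 (swap(4, 3)): [1, 4, 2, 0, 5, 3]
After 5 (rotate_left(1, 3, k=1)): [1, 2, 0, 4, 5, 3]
After 6 (reverse(3, 4)): [1, 2, 0, 5, 4, 3]
After 7 (swap(0, 4)): [4, 2, 0, 5, 1, 3]
After 8 (reverse(4, 5)): [4, 2, 0, 5, 3, 1]
After 9 (rotate_left(1, 4, k=3)): [4, 3, 2, 0, 5, 1]
After 10 (rotate_left(1, 4, k=2)): [4, 0, 5, 3, 2, 1]

Answer: 1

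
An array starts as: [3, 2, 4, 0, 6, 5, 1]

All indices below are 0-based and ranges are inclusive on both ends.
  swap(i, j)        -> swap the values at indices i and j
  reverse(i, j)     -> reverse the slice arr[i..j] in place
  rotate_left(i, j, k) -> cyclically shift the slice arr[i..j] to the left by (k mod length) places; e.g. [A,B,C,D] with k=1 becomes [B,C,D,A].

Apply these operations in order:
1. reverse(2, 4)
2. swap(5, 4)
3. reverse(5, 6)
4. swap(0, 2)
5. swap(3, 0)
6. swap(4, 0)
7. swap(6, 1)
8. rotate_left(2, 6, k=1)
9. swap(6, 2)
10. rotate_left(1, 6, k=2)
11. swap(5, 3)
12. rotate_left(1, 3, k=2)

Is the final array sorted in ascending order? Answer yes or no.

After 1 (reverse(2, 4)): [3, 2, 6, 0, 4, 5, 1]
After 2 (swap(5, 4)): [3, 2, 6, 0, 5, 4, 1]
After 3 (reverse(5, 6)): [3, 2, 6, 0, 5, 1, 4]
After 4 (swap(0, 2)): [6, 2, 3, 0, 5, 1, 4]
After 5 (swap(3, 0)): [0, 2, 3, 6, 5, 1, 4]
After 6 (swap(4, 0)): [5, 2, 3, 6, 0, 1, 4]
After 7 (swap(6, 1)): [5, 4, 3, 6, 0, 1, 2]
After 8 (rotate_left(2, 6, k=1)): [5, 4, 6, 0, 1, 2, 3]
After 9 (swap(6, 2)): [5, 4, 3, 0, 1, 2, 6]
After 10 (rotate_left(1, 6, k=2)): [5, 0, 1, 2, 6, 4, 3]
After 11 (swap(5, 3)): [5, 0, 1, 4, 6, 2, 3]
After 12 (rotate_left(1, 3, k=2)): [5, 4, 0, 1, 6, 2, 3]

Answer: no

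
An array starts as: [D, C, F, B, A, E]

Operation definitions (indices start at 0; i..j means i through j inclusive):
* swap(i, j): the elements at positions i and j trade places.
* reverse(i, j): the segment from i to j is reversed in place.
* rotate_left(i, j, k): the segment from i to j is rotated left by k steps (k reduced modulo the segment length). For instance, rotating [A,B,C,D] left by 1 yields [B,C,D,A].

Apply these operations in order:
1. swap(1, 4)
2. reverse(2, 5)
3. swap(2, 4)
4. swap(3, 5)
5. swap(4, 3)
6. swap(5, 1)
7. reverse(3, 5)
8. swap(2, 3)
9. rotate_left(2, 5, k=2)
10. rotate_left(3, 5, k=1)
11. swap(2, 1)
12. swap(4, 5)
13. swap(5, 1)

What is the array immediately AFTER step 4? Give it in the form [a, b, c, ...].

Answer: [D, A, B, F, E, C]

Derivation:
After 1 (swap(1, 4)): [D, A, F, B, C, E]
After 2 (reverse(2, 5)): [D, A, E, C, B, F]
After 3 (swap(2, 4)): [D, A, B, C, E, F]
After 4 (swap(3, 5)): [D, A, B, F, E, C]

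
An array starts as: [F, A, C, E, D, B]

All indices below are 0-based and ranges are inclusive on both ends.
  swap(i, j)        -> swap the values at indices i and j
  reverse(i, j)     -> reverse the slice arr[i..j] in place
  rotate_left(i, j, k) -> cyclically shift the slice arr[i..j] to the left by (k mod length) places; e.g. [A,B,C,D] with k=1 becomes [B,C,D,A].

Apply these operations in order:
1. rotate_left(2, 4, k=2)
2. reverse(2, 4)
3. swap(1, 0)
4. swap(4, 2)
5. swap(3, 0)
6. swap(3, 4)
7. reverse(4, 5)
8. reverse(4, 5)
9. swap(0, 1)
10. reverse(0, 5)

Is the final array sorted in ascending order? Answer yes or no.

After 1 (rotate_left(2, 4, k=2)): [F, A, D, C, E, B]
After 2 (reverse(2, 4)): [F, A, E, C, D, B]
After 3 (swap(1, 0)): [A, F, E, C, D, B]
After 4 (swap(4, 2)): [A, F, D, C, E, B]
After 5 (swap(3, 0)): [C, F, D, A, E, B]
After 6 (swap(3, 4)): [C, F, D, E, A, B]
After 7 (reverse(4, 5)): [C, F, D, E, B, A]
After 8 (reverse(4, 5)): [C, F, D, E, A, B]
After 9 (swap(0, 1)): [F, C, D, E, A, B]
After 10 (reverse(0, 5)): [B, A, E, D, C, F]

Answer: no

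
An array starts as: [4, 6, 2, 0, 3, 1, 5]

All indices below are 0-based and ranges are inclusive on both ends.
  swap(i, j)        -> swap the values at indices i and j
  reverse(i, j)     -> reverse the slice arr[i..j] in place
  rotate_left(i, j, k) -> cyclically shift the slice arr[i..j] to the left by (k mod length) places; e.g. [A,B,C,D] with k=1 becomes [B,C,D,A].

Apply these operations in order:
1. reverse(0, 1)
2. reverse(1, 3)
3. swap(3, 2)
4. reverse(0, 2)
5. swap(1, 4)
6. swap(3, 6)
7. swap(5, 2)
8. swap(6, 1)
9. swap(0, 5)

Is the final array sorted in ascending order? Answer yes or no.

Answer: no

Derivation:
After 1 (reverse(0, 1)): [6, 4, 2, 0, 3, 1, 5]
After 2 (reverse(1, 3)): [6, 0, 2, 4, 3, 1, 5]
After 3 (swap(3, 2)): [6, 0, 4, 2, 3, 1, 5]
After 4 (reverse(0, 2)): [4, 0, 6, 2, 3, 1, 5]
After 5 (swap(1, 4)): [4, 3, 6, 2, 0, 1, 5]
After 6 (swap(3, 6)): [4, 3, 6, 5, 0, 1, 2]
After 7 (swap(5, 2)): [4, 3, 1, 5, 0, 6, 2]
After 8 (swap(6, 1)): [4, 2, 1, 5, 0, 6, 3]
After 9 (swap(0, 5)): [6, 2, 1, 5, 0, 4, 3]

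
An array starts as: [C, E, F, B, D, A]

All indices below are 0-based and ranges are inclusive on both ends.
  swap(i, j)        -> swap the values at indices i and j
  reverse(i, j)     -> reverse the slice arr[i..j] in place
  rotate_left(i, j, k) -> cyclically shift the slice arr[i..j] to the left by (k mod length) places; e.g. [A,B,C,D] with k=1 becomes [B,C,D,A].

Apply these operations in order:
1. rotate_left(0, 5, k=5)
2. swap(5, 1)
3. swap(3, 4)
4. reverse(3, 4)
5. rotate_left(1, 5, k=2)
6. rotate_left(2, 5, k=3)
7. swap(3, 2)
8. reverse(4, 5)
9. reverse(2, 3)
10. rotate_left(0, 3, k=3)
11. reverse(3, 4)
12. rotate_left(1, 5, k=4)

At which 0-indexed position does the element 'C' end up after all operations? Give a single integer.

After 1 (rotate_left(0, 5, k=5)): [A, C, E, F, B, D]
After 2 (swap(5, 1)): [A, D, E, F, B, C]
After 3 (swap(3, 4)): [A, D, E, B, F, C]
After 4 (reverse(3, 4)): [A, D, E, F, B, C]
After 5 (rotate_left(1, 5, k=2)): [A, F, B, C, D, E]
After 6 (rotate_left(2, 5, k=3)): [A, F, E, B, C, D]
After 7 (swap(3, 2)): [A, F, B, E, C, D]
After 8 (reverse(4, 5)): [A, F, B, E, D, C]
After 9 (reverse(2, 3)): [A, F, E, B, D, C]
After 10 (rotate_left(0, 3, k=3)): [B, A, F, E, D, C]
After 11 (reverse(3, 4)): [B, A, F, D, E, C]
After 12 (rotate_left(1, 5, k=4)): [B, C, A, F, D, E]

Answer: 1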